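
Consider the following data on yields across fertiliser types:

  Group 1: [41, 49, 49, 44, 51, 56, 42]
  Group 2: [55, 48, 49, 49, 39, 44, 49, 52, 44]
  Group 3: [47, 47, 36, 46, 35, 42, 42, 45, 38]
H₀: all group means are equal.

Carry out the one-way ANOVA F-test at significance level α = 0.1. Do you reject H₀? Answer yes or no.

reject H₀: yes

Group means [47.43, 47.67, 42.00], grand mean 45.560
SSB = Σnᵢ(x̄ᵢ−x̄)² = 178.446; SSW = ΣΣ(x−x̄ᵢ)² = 529.714
MSB = 178.446/2 = 89.2229; MSW = 529.714/22 = 24.0779
F = MSB/MSW = 3.7056
df = (2, 22)
p-value (upper-tail) = 0.04102
At α=0.1: p < α → reject H₀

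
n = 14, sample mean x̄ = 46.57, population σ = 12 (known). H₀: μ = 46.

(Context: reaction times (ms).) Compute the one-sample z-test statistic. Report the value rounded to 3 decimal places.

test statistic = 0.178

SE = σ/√n = 12/√14 = 3.2071
z = (x̄−μ₀)/SE = (46.57−46)/3.2071 = 0.1777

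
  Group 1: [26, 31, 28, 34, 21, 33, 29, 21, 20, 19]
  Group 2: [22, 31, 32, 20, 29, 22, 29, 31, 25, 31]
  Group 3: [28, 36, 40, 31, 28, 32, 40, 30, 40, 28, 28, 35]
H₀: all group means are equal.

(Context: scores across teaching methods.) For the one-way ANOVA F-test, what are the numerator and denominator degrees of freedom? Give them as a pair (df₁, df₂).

k = 3 groups, N = 32 total
df = (k−1, N−k) = (3−1, 32−3) = (2, 29)

degrees of freedom = [2, 29]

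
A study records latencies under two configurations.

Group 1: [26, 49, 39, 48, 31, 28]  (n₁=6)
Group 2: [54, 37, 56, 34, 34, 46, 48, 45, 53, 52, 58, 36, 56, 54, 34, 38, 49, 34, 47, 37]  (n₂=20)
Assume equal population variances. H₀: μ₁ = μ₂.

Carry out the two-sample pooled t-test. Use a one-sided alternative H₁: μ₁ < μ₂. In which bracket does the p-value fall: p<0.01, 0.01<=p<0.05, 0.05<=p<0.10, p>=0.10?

x̄₁=36.833, s₁=10.068, n₁=6
x̄₂=45.100, s₂=8.759, n₂=20
s_p² = [5·10.068² + 19·8.759²]/24 = 81.8597
SE = √(s_p²·(1/6+1/20)) = 4.2114
t = (36.833−45.100)/4.2114 = -1.9629
df = 24
p-value (one-sided, H₁ less) = 0.03067
→ bracket: 0.01<=p<0.05

p-value bracket: 0.01<=p<0.05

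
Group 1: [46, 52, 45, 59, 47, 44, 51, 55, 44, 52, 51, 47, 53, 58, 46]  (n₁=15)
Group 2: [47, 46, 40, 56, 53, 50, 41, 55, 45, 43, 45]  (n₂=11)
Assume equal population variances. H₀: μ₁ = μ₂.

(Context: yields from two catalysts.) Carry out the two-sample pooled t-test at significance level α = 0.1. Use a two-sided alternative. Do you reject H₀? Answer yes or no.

x̄₁=50.000, s₁=4.899, n₁=15
x̄₂=47.364, s₂=5.464, n₂=11
s_p² = [14·4.899² + 10·5.464²]/24 = 26.4394
SE = √(s_p²·(1/15+1/11)) = 2.0411
t = (50.000−47.364)/2.0411 = 1.2916
df = 24
p-value (two-sided) = 0.20879
At α=0.1: p ≥ α → fail to reject H₀

reject H₀: no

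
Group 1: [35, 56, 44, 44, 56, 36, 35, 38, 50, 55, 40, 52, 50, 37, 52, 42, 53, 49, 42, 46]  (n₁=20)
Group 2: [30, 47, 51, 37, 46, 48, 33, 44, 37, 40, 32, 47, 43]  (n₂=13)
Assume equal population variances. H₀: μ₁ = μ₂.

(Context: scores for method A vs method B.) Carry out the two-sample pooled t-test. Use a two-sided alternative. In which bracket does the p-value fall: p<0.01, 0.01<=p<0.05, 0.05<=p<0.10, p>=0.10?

p-value bracket: 0.05<=p<0.10

x̄₁=45.600, s₁=7.265, n₁=20
x̄₂=41.154, s₂=6.817, n₂=13
s_p² = [19·7.265² + 12·6.817²]/31 = 50.3385
SE = √(s_p²·(1/20+1/13)) = 2.5277
t = (45.600−41.154)/2.5277 = 1.7590
df = 31
p-value (two-sided) = 0.08845
→ bracket: 0.05<=p<0.10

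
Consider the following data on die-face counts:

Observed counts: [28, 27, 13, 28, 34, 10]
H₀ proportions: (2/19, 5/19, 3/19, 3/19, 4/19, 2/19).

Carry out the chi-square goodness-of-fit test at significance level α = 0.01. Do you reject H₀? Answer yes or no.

n = 140; E_i = n·p_i = [14.74, 36.84, 22.11, 22.11, 29.47, 14.74]
χ² = (28−14.74)²/14.74 + (27−36.84)²/36.84 + (13−22.11)²/22.11 + (28−22.11)²/22.11 + (34−29.47)²/29.47 + (10−14.74)²/14.74 = 22.1062
df = 5
p-value (upper-tail) = 0.00050
At α=0.01: p < α → reject H₀

reject H₀: yes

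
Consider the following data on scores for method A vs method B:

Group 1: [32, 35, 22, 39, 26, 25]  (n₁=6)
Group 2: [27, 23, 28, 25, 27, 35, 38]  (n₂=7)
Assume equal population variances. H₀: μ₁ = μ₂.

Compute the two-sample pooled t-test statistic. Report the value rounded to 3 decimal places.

x̄₁=29.833, s₁=6.555, n₁=6
x̄₂=29.000, s₂=5.447, n₂=7
s_p² = [5·6.555² + 6·5.447²]/11 = 35.7121
SE = √(s_p²·(1/6+1/7)) = 3.3247
t = (29.833−29.000)/3.3247 = 0.2506
df = 11

test statistic = 0.251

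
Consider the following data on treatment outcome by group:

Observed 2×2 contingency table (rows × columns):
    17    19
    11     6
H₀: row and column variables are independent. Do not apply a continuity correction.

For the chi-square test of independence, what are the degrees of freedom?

degrees of freedom = 1

df = (r−1)(c−1) = (2−1)·(2−1) = 1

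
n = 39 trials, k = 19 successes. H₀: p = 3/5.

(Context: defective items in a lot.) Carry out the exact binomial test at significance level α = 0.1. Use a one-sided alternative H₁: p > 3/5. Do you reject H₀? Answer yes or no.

reject H₀: no

Exact binomial: n=39, k=19, p₀=3/5=0.6000
P(X≥19) from Σ C(n,i)·p₀^i·(1−p₀)^(n−i)
p-value (one-sided, H₁ greater) = 0.94412
At α=0.1: p ≥ α → fail to reject H₀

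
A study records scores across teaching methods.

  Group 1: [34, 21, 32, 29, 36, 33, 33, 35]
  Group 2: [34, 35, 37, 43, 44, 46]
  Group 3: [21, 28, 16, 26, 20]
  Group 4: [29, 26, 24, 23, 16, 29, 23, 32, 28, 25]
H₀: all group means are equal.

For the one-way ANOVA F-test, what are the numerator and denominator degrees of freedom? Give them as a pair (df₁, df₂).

degrees of freedom = [3, 25]

k = 4 groups, N = 29 total
df = (k−1, N−k) = (4−1, 29−4) = (3, 25)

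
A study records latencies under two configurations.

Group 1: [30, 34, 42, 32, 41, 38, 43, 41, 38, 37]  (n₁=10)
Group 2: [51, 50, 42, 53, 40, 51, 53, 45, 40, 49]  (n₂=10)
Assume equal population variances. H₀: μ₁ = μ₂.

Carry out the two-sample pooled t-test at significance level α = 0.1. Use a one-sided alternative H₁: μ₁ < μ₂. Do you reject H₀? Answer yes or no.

reject H₀: yes

x̄₁=37.600, s₁=4.402, n₁=10
x̄₂=47.400, s₂=5.190, n₂=10
s_p² = [9·4.402² + 9·5.190²]/18 = 23.1556
SE = √(s_p²·(1/10+1/10)) = 2.1520
t = (37.600−47.400)/2.1520 = -4.5539
df = 18
p-value (one-sided, H₁ less) = 0.00012
At α=0.1: p < α → reject H₀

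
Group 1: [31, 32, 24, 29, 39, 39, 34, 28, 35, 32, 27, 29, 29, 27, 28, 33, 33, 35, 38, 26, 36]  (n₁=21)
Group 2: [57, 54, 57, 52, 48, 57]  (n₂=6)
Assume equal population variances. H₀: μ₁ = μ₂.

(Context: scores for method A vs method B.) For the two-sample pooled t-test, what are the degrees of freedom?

degrees of freedom = 25

df = n₁ + n₂ − 2 = 21 + 6 − 2 = 25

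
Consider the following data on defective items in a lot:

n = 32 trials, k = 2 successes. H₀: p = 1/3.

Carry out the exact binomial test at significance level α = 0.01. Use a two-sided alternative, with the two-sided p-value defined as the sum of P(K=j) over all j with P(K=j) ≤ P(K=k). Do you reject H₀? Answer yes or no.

reject H₀: yes

Exact binomial: n=32, k=2, p₀=1/3=0.3333
P(X=j) = C(n,j)·p₀^j·(1−p₀)^(n−j); p = Σ P(X=j) over j with P(X=j) ≤ P(X=2)
p-value (two-sided) = 0.00051
At α=0.01: p < α → reject H₀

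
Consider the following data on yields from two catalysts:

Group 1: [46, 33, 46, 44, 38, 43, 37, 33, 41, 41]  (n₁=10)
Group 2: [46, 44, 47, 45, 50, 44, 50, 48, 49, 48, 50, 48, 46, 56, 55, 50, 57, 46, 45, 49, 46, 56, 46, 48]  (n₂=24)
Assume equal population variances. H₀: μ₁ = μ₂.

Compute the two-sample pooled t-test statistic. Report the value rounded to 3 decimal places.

test statistic = -5.480

x̄₁=40.200, s₁=4.826, n₁=10
x̄₂=48.708, s₂=3.816, n₂=24
s_p² = [9·4.826² + 23·3.816²]/32 = 17.0174
SE = √(s_p²·(1/10+1/24)) = 1.5527
t = (40.200−48.708)/1.5527 = -5.4798
df = 32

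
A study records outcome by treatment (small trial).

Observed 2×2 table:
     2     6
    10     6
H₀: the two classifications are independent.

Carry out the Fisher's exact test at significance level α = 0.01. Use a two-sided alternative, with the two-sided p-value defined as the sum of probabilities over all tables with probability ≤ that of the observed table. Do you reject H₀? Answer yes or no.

reject H₀: no

Margins: r₁=8, r₂=16, c₁=12, c₂=12, n=24
p_obs = C(8,2)·C(16,10)/C(24,12); sum pmf over tables with pmf ≤ p_obs
p-value (two-sided) = 0.19303
At α=0.01: p ≥ α → fail to reject H₀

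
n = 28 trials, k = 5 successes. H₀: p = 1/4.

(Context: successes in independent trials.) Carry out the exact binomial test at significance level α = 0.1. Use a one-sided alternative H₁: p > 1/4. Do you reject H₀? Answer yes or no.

reject H₀: no

Exact binomial: n=28, k=5, p₀=1/4=0.2500
P(X≥5) from Σ C(n,i)·p₀^i·(1−p₀)^(n−i)
p-value (one-sided, H₁ greater) = 0.86461
At α=0.1: p ≥ α → fail to reject H₀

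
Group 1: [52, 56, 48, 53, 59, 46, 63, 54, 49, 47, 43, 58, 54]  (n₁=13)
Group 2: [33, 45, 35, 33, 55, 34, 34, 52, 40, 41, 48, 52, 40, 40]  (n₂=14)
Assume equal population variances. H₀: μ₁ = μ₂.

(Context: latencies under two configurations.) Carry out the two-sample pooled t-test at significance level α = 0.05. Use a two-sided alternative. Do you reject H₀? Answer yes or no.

reject H₀: yes

x̄₁=52.462, s₁=5.739, n₁=13
x̄₂=41.571, s₂=7.663, n₂=14
s_p² = [12·5.739² + 13·7.663²]/25 = 46.3464
SE = √(s_p²·(1/13+1/14)) = 2.6221
t = (52.462−41.571)/2.6221 = 4.1532
df = 25
p-value (two-sided) = 0.00033
At α=0.05: p < α → reject H₀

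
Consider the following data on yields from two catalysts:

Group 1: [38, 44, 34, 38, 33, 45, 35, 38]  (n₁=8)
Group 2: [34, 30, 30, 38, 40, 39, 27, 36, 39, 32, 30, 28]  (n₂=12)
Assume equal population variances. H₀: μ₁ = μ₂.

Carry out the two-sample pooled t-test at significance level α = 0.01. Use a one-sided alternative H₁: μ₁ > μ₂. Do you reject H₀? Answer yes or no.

x̄₁=38.125, s₁=4.390, n₁=8
x̄₂=33.583, s₂=4.680, n₂=12
s_p² = [7·4.390² + 11·4.680²]/18 = 20.8773
SE = √(s_p²·(1/8+1/12)) = 2.0855
t = (38.125−33.583)/2.0855 = 2.1777
df = 18
p-value (one-sided, H₁ greater) = 0.02149
At α=0.01: p ≥ α → fail to reject H₀

reject H₀: no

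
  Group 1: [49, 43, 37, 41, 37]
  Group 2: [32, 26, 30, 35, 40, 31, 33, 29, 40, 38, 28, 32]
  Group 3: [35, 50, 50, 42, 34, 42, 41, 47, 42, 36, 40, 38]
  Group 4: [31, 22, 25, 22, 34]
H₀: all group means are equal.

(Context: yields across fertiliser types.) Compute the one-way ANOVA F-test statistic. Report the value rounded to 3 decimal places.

Group means [41.40, 32.83, 41.42, 26.80], grand mean 36.235
SSB = Σnᵢ(x̄ᵢ−x̄)² = 1039.534; SSW = ΣΣ(x−x̄ᵢ)² = 768.583
MSB = 1039.534/3 = 346.5114; MSW = 768.583/30 = 25.6194
F = MSB/MSW = 13.5253
df = (3, 30)

test statistic = 13.525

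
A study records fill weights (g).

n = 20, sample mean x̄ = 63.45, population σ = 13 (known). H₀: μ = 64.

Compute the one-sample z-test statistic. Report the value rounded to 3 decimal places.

SE = σ/√n = 13/√20 = 2.9069
z = (x̄−μ₀)/SE = (63.45−64)/2.9069 = -0.1892

test statistic = -0.189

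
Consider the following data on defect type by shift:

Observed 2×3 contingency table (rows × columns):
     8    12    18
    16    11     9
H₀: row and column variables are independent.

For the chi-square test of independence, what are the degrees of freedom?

degrees of freedom = 2

df = (r−1)(c−1) = (2−1)·(3−1) = 2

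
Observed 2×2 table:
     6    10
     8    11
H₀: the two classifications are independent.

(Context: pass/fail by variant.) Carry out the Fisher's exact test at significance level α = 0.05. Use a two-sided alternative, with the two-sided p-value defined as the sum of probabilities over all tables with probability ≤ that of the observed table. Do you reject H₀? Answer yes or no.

Margins: r₁=16, r₂=19, c₁=14, c₂=21, n=35
p_obs = C(16,6)·C(19,8)/C(35,14); sum pmf over tables with pmf ≤ p_obs
p-value (two-sided) = 1.00000
At α=0.05: p ≥ α → fail to reject H₀

reject H₀: no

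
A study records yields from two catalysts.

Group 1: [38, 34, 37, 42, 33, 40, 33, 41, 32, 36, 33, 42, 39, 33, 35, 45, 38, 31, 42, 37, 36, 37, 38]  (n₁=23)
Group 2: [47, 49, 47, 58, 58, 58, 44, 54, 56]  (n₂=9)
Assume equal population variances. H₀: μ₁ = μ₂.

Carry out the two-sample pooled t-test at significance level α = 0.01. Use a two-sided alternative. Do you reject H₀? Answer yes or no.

x̄₁=37.043, s₁=3.760, n₁=23
x̄₂=52.333, s₂=5.590, n₂=9
s_p² = [22·3.760² + 8·5.590²]/30 = 18.6986
SE = √(s_p²·(1/23+1/9)) = 1.7002
t = (37.043−52.333)/1.7002 = -8.9931
df = 30
p-value (two-sided) = 0.00000
At α=0.01: p < α → reject H₀

reject H₀: yes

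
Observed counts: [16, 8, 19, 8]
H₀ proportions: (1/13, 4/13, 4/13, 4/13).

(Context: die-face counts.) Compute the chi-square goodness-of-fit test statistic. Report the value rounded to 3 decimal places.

test statistic = 45.417

n = 51; E_i = n·p_i = [3.92, 15.69, 15.69, 15.69]
χ² = (16−3.92)²/3.92 + (8−15.69)²/15.69 + (19−15.69)²/15.69 + (8−15.69)²/15.69 = 45.4167
df = 3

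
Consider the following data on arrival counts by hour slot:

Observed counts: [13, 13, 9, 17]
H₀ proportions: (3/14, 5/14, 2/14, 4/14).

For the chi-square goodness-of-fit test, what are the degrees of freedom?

degrees of freedom = 3

df = k − 1 = 4 − 1 = 3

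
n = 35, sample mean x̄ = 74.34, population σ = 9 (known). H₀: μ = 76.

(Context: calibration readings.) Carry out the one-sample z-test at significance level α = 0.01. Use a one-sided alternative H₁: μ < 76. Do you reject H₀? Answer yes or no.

reject H₀: no

SE = σ/√n = 9/√35 = 1.5213
z = (x̄−μ₀)/SE = (74.34−76)/1.5213 = -1.0912
p-value (one-sided, H₁ less) = 0.13760
At α=0.01: p ≥ α → fail to reject H₀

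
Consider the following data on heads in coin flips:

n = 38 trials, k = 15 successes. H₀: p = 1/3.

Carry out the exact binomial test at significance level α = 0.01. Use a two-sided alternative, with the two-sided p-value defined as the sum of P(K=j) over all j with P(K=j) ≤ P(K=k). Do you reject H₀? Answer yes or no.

reject H₀: no

Exact binomial: n=38, k=15, p₀=1/3=0.3333
P(X=j) = C(n,j)·p₀^j·(1−p₀)^(n−j); p = Σ P(X=j) over j with P(X=j) ≤ P(X=15)
p-value (two-sided) = 0.49134
At α=0.01: p ≥ α → fail to reject H₀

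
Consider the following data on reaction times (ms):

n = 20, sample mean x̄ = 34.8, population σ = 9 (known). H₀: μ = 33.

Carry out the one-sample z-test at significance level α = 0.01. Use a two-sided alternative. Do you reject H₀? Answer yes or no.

reject H₀: no

SE = σ/√n = 9/√20 = 2.0125
z = (x̄−μ₀)/SE = (34.8−33)/2.0125 = 0.8944
p-value (two-sided) = 0.37109
At α=0.01: p ≥ α → fail to reject H₀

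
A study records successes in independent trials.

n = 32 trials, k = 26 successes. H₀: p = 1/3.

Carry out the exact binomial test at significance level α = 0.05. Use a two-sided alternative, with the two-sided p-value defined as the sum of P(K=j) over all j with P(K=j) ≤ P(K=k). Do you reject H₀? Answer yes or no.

Exact binomial: n=32, k=26, p₀=1/3=0.3333
P(X=j) = C(n,j)·p₀^j·(1−p₀)^(n−j); p = Σ P(X=j) over j with P(X=j) ≤ P(X=26)
p-value (two-sided) = 0.00000
At α=0.05: p < α → reject H₀

reject H₀: yes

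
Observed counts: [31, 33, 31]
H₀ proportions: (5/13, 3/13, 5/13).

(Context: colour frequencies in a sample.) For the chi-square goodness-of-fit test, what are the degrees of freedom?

degrees of freedom = 2

df = k − 1 = 3 − 1 = 2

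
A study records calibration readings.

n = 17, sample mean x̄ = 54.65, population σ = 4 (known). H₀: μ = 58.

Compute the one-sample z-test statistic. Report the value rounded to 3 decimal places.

SE = σ/√n = 4/√17 = 0.9701
z = (x̄−μ₀)/SE = (54.65−58)/0.9701 = -3.4531

test statistic = -3.453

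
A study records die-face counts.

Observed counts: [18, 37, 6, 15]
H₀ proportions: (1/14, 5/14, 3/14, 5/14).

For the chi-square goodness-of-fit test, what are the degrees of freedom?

degrees of freedom = 3

df = k − 1 = 4 − 1 = 3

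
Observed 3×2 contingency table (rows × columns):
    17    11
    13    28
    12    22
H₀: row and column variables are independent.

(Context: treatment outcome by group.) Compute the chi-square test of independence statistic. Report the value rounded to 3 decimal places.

Row totals [28, 41, 34], col totals [42, 61], n=103
χ² = (17−11.42)²/11.42 + (11−16.58)²/16.58 + (13−16.72)²/16.72 + (28−24.28)²/24.28 + (12−13.86)²/13.86 + (22−20.14)²/20.14 = 6.4286
df = 2

test statistic = 6.429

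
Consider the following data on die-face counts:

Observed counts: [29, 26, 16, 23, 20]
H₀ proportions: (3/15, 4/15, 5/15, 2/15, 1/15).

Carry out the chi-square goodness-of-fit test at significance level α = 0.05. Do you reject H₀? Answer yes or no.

reject H₀: yes

n = 114; E_i = n·p_i = [22.80, 30.40, 38.00, 15.20, 7.60]
χ² = (29−22.80)²/22.80 + (26−30.40)²/30.40 + (16−38.00)²/38.00 + (23−15.20)²/15.20 + (20−7.60)²/7.60 = 39.2939
df = 4
p-value (upper-tail) = 0.00000
At α=0.05: p < α → reject H₀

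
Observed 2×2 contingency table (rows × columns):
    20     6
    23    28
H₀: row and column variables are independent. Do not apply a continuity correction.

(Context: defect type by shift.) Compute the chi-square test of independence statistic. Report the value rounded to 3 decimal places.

Row totals [26, 51], col totals [43, 34], n=77
χ² = (20−14.52)²/14.52 + (6−11.48)²/11.48 + (23−28.48)²/28.48 + (28−22.52)²/22.52 = 7.0733
df = 1

test statistic = 7.073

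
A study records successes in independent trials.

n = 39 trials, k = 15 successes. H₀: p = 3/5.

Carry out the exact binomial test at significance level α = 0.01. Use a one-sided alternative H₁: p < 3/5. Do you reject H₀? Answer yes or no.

reject H₀: yes

Exact binomial: n=39, k=15, p₀=3/5=0.6000
P(X≤15) from Σ C(n,i)·p₀^i·(1−p₀)^(n−i)
p-value (one-sided, H₁ less) = 0.00535
At α=0.01: p < α → reject H₀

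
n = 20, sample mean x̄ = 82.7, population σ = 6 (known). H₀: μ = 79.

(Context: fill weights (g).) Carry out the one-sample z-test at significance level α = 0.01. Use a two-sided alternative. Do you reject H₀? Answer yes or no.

SE = σ/√n = 6/√20 = 1.3416
z = (x̄−μ₀)/SE = (82.7−79)/1.3416 = 2.7578
p-value (two-sided) = 0.00582
At α=0.01: p < α → reject H₀

reject H₀: yes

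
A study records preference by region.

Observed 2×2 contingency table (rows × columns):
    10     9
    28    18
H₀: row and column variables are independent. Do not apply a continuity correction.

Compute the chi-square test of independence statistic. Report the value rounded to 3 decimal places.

test statistic = 0.376

Row totals [19, 46], col totals [38, 27], n=65
χ² = (10−11.11)²/11.11 + (9−7.89)²/7.89 + (28−26.89)²/26.89 + (18−19.11)²/19.11 = 0.3758
df = 1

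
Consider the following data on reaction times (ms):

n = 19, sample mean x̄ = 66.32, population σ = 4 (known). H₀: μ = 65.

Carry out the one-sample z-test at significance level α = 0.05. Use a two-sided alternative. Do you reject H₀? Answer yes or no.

reject H₀: no

SE = σ/√n = 4/√19 = 0.9177
z = (x̄−μ₀)/SE = (66.32−65)/0.9177 = 1.4384
p-value (two-sided) = 0.15031
At α=0.05: p ≥ α → fail to reject H₀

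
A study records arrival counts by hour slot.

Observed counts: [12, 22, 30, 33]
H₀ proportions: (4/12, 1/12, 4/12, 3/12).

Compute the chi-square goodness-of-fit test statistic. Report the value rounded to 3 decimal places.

n = 97; E_i = n·p_i = [32.33, 8.08, 32.33, 24.25]
χ² = (12−32.33)²/32.33 + (22−8.08)²/8.08 + (30−32.33)²/32.33 + (33−24.25)²/24.25 = 40.0722
df = 3

test statistic = 40.072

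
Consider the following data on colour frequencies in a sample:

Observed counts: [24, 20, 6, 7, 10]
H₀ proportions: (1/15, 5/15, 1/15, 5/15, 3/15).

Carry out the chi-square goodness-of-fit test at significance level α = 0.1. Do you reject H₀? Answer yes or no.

n = 67; E_i = n·p_i = [4.47, 22.33, 4.47, 22.33, 13.40]
χ² = (24−4.47)²/4.47 + (20−22.33)²/22.33 + (6−4.47)²/4.47 + (7−22.33)²/22.33 + (10−13.40)²/13.40 = 97.5821
df = 4
p-value (upper-tail) = 0.00000
At α=0.1: p < α → reject H₀

reject H₀: yes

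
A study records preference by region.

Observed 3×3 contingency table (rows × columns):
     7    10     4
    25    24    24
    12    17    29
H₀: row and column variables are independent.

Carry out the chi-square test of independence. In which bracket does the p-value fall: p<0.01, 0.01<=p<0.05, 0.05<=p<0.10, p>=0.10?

p-value bracket: 0.05<=p<0.10

Row totals [21, 73, 58], col totals [44, 51, 57], n=152
χ² = (7−6.08)²/6.08 + (10−7.05)²/7.05 + (4−7.88)²/7.88 + (25−21.13)²/21.13 + (24−24.49)²/24.49 + (24−27.38)²/27.38 + (12−16.79)²/16.79 + (17−19.46)²/19.46 + (29−21.75)²/21.75 = 8.5129
df = 4
p-value (upper-tail) = 0.07450
→ bracket: 0.05<=p<0.10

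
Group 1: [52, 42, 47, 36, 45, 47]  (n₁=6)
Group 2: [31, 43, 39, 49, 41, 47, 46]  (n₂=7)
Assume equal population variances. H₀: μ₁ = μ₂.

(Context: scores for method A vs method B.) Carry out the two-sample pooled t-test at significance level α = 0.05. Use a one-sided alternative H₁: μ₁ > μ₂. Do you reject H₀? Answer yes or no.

x̄₁=44.833, s₁=5.419, n₁=6
x̄₂=42.286, s₂=6.075, n₂=7
s_p² = [5·5.419² + 6·6.075²]/11 = 33.4784
SE = √(s_p²·(1/6+1/7)) = 3.2191
t = (44.833−42.286)/3.2191 = 0.7914
df = 11
p-value (one-sided, H₁ greater) = 0.22272
At α=0.05: p ≥ α → fail to reject H₀

reject H₀: no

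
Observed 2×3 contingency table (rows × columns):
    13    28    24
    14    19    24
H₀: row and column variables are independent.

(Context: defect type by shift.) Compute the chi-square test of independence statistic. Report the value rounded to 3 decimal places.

test statistic = 1.241

Row totals [65, 57], col totals [27, 47, 48], n=122
χ² = (13−14.39)²/14.39 + (28−25.04)²/25.04 + (24−25.57)²/25.57 + (14−12.61)²/12.61 + (19−21.96)²/21.96 + (24−22.43)²/22.43 = 1.2412
df = 2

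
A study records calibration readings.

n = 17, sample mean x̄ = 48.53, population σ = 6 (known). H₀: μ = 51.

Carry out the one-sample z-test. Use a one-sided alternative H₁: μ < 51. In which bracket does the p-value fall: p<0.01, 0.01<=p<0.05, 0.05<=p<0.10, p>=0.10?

SE = σ/√n = 6/√17 = 1.4552
z = (x̄−μ₀)/SE = (48.53−51)/1.4552 = -1.6973
p-value (one-sided, H₁ less) = 0.04482
→ bracket: 0.01<=p<0.05

p-value bracket: 0.01<=p<0.05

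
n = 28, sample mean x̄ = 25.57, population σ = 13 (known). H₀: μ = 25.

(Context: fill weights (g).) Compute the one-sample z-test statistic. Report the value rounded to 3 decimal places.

test statistic = 0.232

SE = σ/√n = 13/√28 = 2.4568
z = (x̄−μ₀)/SE = (25.57−25)/2.4568 = 0.2320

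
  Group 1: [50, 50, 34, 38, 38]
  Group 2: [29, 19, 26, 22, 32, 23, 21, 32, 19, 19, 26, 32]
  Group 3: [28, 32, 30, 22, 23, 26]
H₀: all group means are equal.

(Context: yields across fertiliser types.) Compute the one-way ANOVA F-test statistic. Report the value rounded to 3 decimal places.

Group means [42.00, 25.00, 26.83], grand mean 29.174
SSB = Σnᵢ(x̄ᵢ−x̄)² = 1064.471; SSW = ΣΣ(x−x̄ᵢ)² = 602.833
MSB = 1064.471/2 = 532.2355; MSW = 602.833/20 = 30.1417
F = MSB/MSW = 17.6578
df = (2, 20)

test statistic = 17.658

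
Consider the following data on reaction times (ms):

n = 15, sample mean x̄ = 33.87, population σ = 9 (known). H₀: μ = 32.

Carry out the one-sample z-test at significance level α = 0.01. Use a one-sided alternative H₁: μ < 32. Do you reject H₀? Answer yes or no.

SE = σ/√n = 9/√15 = 2.3238
z = (x̄−μ₀)/SE = (33.87−32)/2.3238 = 0.8047
p-value (one-sided, H₁ less) = 0.78951
At α=0.01: p ≥ α → fail to reject H₀

reject H₀: no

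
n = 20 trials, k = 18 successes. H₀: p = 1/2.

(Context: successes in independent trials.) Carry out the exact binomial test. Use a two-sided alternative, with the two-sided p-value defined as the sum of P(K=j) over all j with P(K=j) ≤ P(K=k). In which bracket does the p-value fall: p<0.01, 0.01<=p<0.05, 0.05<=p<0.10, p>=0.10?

p-value bracket: p<0.01

Exact binomial: n=20, k=18, p₀=1/2=0.5000
P(X=j) = C(n,j)·p₀^j·(1−p₀)^(n−j); p = Σ P(X=j) over j with P(X=j) ≤ P(X=18)
p-value (two-sided) = 0.00040
→ bracket: p<0.01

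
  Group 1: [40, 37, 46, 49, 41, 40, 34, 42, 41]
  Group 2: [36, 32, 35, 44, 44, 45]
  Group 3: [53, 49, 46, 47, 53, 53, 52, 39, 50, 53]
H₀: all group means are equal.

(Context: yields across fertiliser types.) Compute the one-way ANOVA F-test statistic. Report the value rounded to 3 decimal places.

Group means [41.11, 39.33, 49.50], grand mean 44.040
SSB = Σnᵢ(x̄ᵢ−x̄)² = 508.238; SSW = ΣΣ(x−x̄ᵢ)² = 500.722
MSB = 508.238/2 = 254.1189; MSW = 500.722/22 = 22.7601
F = MSB/MSW = 11.1651
df = (2, 22)

test statistic = 11.165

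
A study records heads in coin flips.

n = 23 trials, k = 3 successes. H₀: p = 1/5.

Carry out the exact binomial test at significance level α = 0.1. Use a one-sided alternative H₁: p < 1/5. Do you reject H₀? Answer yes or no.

reject H₀: no

Exact binomial: n=23, k=3, p₀=1/5=0.2000
P(X≤3) from Σ C(n,i)·p₀^i·(1−p₀)^(n−i)
p-value (one-sided, H₁ less) = 0.29653
At α=0.1: p ≥ α → fail to reject H₀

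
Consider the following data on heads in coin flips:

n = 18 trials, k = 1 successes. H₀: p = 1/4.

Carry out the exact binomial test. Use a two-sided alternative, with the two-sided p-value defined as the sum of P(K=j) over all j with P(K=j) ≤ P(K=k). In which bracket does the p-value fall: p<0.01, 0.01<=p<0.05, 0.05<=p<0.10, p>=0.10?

p-value bracket: 0.05<=p<0.10

Exact binomial: n=18, k=1, p₀=1/4=0.2500
P(X=j) = C(n,j)·p₀^j·(1−p₀)^(n−j); p = Σ P(X=j) over j with P(X=j) ≤ P(X=1)
p-value (two-sided) = 0.05881
→ bracket: 0.05<=p<0.10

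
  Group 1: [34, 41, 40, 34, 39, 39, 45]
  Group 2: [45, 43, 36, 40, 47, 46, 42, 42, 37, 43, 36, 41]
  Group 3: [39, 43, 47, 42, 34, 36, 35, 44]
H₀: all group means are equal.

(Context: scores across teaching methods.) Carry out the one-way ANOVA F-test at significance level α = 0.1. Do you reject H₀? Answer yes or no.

reject H₀: no

Group means [38.86, 41.50, 40.00], grand mean 40.370
SSB = Σnᵢ(x̄ᵢ−x̄)² = 32.439; SSW = ΣΣ(x−x̄ᵢ)² = 397.857
MSB = 32.439/2 = 16.2196; MSW = 397.857/24 = 16.5774
F = MSB/MSW = 0.9784
df = (2, 24)
p-value (upper-tail) = 0.39040
At α=0.1: p ≥ α → fail to reject H₀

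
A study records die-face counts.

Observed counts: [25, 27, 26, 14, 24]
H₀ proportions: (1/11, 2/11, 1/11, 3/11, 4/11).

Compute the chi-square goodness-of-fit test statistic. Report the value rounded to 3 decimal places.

test statistic = 61.786

n = 116; E_i = n·p_i = [10.55, 21.09, 10.55, 31.64, 42.18]
χ² = (25−10.55)²/10.55 + (27−21.09)²/21.09 + (26−10.55)²/10.55 + (14−31.64)²/31.64 + (24−42.18)²/42.18 = 61.7859
df = 4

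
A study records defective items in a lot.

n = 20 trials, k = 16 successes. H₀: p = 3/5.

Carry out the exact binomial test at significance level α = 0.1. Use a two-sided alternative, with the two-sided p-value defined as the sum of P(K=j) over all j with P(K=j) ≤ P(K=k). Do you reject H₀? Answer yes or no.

Exact binomial: n=20, k=16, p₀=3/5=0.6000
P(X=j) = C(n,j)·p₀^j·(1−p₀)^(n−j); p = Σ P(X=j) over j with P(X=j) ≤ P(X=16)
p-value (two-sided) = 0.07198
At α=0.1: p < α → reject H₀

reject H₀: yes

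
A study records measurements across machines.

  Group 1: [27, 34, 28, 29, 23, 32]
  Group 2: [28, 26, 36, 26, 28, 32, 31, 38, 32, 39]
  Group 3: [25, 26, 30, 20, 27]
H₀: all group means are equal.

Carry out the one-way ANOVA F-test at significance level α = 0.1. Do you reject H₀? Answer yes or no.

Group means [28.83, 31.60, 25.60], grand mean 29.381
SSB = Σnᵢ(x̄ᵢ−x̄)² = 122.519; SSW = ΣΣ(x−x̄ᵢ)² = 332.433
MSB = 122.519/2 = 61.2595; MSW = 332.433/18 = 18.4685
F = MSB/MSW = 3.3170
df = (2, 18)
p-value (upper-tail) = 0.05938
At α=0.1: p < α → reject H₀

reject H₀: yes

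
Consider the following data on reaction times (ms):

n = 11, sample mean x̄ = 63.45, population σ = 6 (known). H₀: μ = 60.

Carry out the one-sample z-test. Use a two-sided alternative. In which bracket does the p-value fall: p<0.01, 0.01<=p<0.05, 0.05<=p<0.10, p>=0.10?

SE = σ/√n = 6/√11 = 1.8091
z = (x̄−μ₀)/SE = (63.45−60)/1.8091 = 1.9071
p-value (two-sided) = 0.05651
→ bracket: 0.05<=p<0.10

p-value bracket: 0.05<=p<0.10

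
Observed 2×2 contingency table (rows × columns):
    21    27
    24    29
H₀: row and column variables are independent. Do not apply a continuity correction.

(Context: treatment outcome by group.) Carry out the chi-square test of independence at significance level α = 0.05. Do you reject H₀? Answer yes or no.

reject H₀: no

Row totals [48, 53], col totals [45, 56], n=101
χ² = (21−21.39)²/21.39 + (27−26.61)²/26.61 + (24−23.61)²/23.61 + (29−29.39)²/29.39 = 0.0240
df = 1
p-value (upper-tail) = 0.87698
At α=0.05: p ≥ α → fail to reject H₀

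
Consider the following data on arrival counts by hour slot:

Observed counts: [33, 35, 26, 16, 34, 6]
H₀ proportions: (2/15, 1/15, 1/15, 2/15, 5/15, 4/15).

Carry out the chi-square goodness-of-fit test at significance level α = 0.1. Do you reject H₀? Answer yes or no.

reject H₀: yes

n = 150; E_i = n·p_i = [20.00, 10.00, 10.00, 20.00, 50.00, 40.00]
χ² = (33−20.00)²/20.00 + (35−10.00)²/10.00 + (26−10.00)²/10.00 + (16−20.00)²/20.00 + (34−50.00)²/50.00 + (6−40.00)²/40.00 = 131.3700
df = 5
p-value (upper-tail) = 0.00000
At α=0.1: p < α → reject H₀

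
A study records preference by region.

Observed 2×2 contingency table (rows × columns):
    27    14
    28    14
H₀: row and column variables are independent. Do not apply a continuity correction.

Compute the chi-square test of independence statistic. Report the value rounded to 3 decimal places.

Row totals [41, 42], col totals [55, 28], n=83
χ² = (27−27.17)²/27.17 + (14−13.83)²/13.83 + (28−27.83)²/27.83 + (14−14.17)²/14.17 = 0.0061
df = 1

test statistic = 0.006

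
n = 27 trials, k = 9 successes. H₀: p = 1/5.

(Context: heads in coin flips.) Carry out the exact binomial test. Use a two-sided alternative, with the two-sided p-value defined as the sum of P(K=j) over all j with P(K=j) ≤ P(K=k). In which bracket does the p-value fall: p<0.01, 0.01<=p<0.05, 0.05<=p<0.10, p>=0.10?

Exact binomial: n=27, k=9, p₀=1/5=0.2000
P(X=j) = C(n,j)·p₀^j·(1−p₀)^(n−j); p = Σ P(X=j) over j with P(X=j) ≤ P(X=9)
p-value (two-sided) = 0.09239
→ bracket: 0.05<=p<0.10

p-value bracket: 0.05<=p<0.10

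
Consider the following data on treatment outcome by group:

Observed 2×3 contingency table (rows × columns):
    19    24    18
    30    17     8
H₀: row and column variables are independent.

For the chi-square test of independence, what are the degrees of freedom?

degrees of freedom = 2

df = (r−1)(c−1) = (2−1)·(3−1) = 2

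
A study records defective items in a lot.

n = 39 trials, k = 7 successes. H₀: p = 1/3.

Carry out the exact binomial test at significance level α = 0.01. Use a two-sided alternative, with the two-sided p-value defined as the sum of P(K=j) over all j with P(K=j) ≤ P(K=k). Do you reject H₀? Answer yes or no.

reject H₀: no

Exact binomial: n=39, k=7, p₀=1/3=0.3333
P(X=j) = C(n,j)·p₀^j·(1−p₀)^(n−j); p = Σ P(X=j) over j with P(X=j) ≤ P(X=7)
p-value (two-sided) = 0.04203
At α=0.01: p ≥ α → fail to reject H₀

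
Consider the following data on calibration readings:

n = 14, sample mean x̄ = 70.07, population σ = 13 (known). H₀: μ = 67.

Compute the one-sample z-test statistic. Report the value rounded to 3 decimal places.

SE = σ/√n = 13/√14 = 3.4744
z = (x̄−μ₀)/SE = (70.07−67)/3.4744 = 0.8836

test statistic = 0.884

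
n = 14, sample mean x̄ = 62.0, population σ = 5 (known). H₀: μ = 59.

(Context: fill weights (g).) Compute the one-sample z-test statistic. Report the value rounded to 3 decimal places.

test statistic = 2.245

SE = σ/√n = 5/√14 = 1.3363
z = (x̄−μ₀)/SE = (62.0−59)/1.3363 = 2.2450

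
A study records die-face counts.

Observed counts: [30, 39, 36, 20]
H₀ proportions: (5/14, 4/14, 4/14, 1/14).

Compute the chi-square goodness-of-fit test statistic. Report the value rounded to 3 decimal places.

test statistic = 18.836

n = 125; E_i = n·p_i = [44.64, 35.71, 35.71, 8.93]
χ² = (30−44.64)²/44.64 + (39−35.71)²/35.71 + (36−35.71)²/35.71 + (20−8.93)²/8.93 = 18.8360
df = 3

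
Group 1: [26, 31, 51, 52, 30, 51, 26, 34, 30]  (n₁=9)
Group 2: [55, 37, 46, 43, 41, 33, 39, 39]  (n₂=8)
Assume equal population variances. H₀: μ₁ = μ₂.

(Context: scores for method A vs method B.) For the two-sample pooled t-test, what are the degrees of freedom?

degrees of freedom = 15

df = n₁ + n₂ − 2 = 9 + 8 − 2 = 15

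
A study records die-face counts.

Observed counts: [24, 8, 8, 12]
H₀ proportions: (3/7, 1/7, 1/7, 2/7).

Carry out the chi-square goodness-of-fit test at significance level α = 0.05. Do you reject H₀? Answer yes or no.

reject H₀: no

n = 52; E_i = n·p_i = [22.29, 7.43, 7.43, 14.86]
χ² = (24−22.29)²/22.29 + (8−7.43)²/7.43 + (8−7.43)²/7.43 + (12−14.86)²/14.86 = 0.7692
df = 3
p-value (upper-tail) = 0.85681
At α=0.05: p ≥ α → fail to reject H₀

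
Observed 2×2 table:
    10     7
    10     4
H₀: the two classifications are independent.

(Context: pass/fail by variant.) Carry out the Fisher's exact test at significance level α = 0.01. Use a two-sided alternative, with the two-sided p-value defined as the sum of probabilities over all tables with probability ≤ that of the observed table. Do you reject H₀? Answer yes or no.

Margins: r₁=17, r₂=14, c₁=20, c₂=11, n=31
p_obs = C(17,10)·C(14,10)/C(31,20); sum pmf over tables with pmf ≤ p_obs
p-value (two-sided) = 0.70738
At α=0.01: p ≥ α → fail to reject H₀

reject H₀: no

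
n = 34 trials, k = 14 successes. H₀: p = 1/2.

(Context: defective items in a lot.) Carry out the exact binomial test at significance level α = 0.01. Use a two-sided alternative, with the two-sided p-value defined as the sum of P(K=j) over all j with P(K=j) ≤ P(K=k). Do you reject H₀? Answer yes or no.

reject H₀: no

Exact binomial: n=34, k=14, p₀=1/2=0.5000
P(X=j) = C(n,j)·p₀^j·(1−p₀)^(n−j); p = Σ P(X=j) over j with P(X=j) ≤ P(X=14)
p-value (two-sided) = 0.39153
At α=0.01: p ≥ α → fail to reject H₀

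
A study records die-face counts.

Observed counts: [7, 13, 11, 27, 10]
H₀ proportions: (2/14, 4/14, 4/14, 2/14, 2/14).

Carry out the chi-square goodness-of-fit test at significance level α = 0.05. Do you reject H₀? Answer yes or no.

n = 68; E_i = n·p_i = [9.71, 19.43, 19.43, 9.71, 9.71]
χ² = (7−9.71)²/9.71 + (13−19.43)²/19.43 + (11−19.43)²/19.43 + (27−9.71)²/9.71 + (10−9.71)²/9.71 = 37.3088
df = 4
p-value (upper-tail) = 0.00000
At α=0.05: p < α → reject H₀

reject H₀: yes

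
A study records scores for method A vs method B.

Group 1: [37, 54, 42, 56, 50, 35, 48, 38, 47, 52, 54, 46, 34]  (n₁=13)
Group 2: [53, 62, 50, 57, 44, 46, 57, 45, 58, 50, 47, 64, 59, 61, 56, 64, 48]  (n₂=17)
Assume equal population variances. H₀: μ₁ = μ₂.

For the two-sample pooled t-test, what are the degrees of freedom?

df = n₁ + n₂ − 2 = 13 + 17 − 2 = 28

degrees of freedom = 28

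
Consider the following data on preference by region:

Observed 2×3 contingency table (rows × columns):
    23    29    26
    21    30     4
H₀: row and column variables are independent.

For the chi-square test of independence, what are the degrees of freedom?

df = (r−1)(c−1) = (2−1)·(3−1) = 2

degrees of freedom = 2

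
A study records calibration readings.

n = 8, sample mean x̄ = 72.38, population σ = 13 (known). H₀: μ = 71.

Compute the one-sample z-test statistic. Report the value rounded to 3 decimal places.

SE = σ/√n = 13/√8 = 4.5962
z = (x̄−μ₀)/SE = (72.38−71)/4.5962 = 0.3002

test statistic = 0.300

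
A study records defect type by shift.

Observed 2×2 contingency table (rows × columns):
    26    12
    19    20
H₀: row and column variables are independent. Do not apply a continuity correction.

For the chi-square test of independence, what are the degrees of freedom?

df = (r−1)(c−1) = (2−1)·(2−1) = 1

degrees of freedom = 1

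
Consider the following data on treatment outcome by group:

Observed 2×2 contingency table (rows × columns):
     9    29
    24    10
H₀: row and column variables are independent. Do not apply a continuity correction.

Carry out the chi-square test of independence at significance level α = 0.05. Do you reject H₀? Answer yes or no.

reject H₀: yes

Row totals [38, 34], col totals [33, 39], n=72
χ² = (9−17.42)²/17.42 + (29−20.58)²/20.58 + (24−15.58)²/15.58 + (10−18.42)²/18.42 = 15.9014
df = 1
p-value (upper-tail) = 0.00007
At α=0.05: p < α → reject H₀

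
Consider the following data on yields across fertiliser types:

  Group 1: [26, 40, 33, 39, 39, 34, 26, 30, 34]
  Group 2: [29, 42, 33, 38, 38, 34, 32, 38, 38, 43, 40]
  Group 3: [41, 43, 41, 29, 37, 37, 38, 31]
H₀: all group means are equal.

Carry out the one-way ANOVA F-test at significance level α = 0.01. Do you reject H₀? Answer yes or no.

reject H₀: no

Group means [33.44, 36.82, 37.12], grand mean 35.821
SSB = Σnᵢ(x̄ᵢ−x̄)² = 75.374; SSW = ΣΣ(x−x̄ᵢ)² = 584.734
MSB = 75.374/2 = 37.6868; MSW = 584.734/25 = 23.3893
F = MSB/MSW = 1.6113
df = (2, 25)
p-value (upper-tail) = 0.21968
At α=0.01: p ≥ α → fail to reject H₀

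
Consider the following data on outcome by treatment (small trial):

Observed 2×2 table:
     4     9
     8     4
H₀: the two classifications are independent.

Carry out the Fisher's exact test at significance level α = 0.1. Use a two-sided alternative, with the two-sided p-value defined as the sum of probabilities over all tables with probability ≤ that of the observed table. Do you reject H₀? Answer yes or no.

Margins: r₁=13, r₂=12, c₁=12, c₂=13, n=25
p_obs = C(13,4)·C(12,8)/C(25,12); sum pmf over tables with pmf ≤ p_obs
p-value (two-sided) = 0.11524
At α=0.1: p ≥ α → fail to reject H₀

reject H₀: no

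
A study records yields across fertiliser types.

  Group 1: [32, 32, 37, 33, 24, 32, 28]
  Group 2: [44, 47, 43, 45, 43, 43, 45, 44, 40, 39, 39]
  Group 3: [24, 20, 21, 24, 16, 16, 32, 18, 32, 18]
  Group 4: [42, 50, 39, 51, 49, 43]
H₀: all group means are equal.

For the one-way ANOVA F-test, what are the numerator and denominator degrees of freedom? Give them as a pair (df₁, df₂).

k = 4 groups, N = 34 total
df = (k−1, N−k) = (4−1, 34−4) = (3, 30)

degrees of freedom = [3, 30]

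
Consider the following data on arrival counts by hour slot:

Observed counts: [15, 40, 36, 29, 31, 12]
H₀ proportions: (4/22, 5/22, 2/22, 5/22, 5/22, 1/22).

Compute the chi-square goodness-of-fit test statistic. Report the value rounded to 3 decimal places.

n = 163; E_i = n·p_i = [29.64, 37.05, 14.82, 37.05, 37.05, 7.41]
χ² = (15−29.64)²/29.64 + (40−37.05)²/37.05 + (36−14.82)²/14.82 + (29−37.05)²/37.05 + (31−37.05)²/37.05 + (12−7.41)²/7.41 = 43.3209
df = 5

test statistic = 43.321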